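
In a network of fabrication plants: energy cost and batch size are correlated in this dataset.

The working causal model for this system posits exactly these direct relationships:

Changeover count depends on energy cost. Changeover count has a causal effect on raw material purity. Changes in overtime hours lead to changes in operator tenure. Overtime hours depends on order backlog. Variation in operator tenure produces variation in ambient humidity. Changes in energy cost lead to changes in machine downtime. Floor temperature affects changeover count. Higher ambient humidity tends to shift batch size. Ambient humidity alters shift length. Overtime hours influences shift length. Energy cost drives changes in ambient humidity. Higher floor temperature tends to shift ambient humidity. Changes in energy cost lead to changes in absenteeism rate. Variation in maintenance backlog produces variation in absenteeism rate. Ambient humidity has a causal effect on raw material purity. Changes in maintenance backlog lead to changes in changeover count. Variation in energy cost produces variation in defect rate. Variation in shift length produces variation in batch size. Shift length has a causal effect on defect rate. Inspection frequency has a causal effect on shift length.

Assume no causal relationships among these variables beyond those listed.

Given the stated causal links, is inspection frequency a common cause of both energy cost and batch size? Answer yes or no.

Inspection frequency has no stated causal path to energy cost. A confounder must cause both variables, so inspection frequency does not qualify.

no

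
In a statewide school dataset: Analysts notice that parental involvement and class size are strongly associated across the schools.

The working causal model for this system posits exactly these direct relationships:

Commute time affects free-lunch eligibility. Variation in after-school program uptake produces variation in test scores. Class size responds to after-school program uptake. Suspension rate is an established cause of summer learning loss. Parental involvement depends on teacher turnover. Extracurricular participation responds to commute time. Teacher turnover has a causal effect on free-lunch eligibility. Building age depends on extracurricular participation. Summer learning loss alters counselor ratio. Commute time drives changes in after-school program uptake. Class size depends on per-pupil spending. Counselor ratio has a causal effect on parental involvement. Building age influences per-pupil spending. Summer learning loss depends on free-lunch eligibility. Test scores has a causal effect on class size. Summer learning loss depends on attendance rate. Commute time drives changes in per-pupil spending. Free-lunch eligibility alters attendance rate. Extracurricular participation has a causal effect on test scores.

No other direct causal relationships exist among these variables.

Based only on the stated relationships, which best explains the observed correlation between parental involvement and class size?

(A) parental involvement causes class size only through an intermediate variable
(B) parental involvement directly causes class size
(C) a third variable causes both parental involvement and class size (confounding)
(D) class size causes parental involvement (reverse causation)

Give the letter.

Commute time causes parental involvement (commute time → free-lunch eligibility → summer learning loss → counselor ratio → parental involvement) and class size (commute time → after-school program uptake → class size) — a common cause creating the correlation.
There is no stated path from parental involvement to class size or from class size to parental involvement, so neither direct nor reverse causation applies.

C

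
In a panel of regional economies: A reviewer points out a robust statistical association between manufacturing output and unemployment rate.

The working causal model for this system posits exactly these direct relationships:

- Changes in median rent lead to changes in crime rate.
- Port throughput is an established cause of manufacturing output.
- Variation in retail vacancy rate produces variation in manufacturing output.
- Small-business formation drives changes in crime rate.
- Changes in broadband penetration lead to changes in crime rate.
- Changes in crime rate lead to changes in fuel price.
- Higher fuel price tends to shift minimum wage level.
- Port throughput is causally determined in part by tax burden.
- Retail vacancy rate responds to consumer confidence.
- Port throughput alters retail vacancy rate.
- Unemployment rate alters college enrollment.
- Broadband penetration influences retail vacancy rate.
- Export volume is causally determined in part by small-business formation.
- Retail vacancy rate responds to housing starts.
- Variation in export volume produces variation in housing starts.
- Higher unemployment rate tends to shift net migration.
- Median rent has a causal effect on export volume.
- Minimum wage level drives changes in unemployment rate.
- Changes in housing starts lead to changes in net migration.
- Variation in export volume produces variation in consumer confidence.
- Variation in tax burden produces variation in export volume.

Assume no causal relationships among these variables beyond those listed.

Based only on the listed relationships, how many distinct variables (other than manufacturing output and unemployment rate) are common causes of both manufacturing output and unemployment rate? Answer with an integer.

3

The common causes are: broadband penetration (to manufacturing output via broadband penetration → retail vacancy rate → manufacturing output; to unemployment rate via broadband penetration → crime rate → fuel price → minimum wage level → unemployment rate); median rent (to manufacturing output via median rent → export volume → consumer confidence → retail vacancy rate → manufacturing output; to unemployment rate via median rent → crime rate → fuel price → minimum wage level → unemployment rate); small-business formation (to manufacturing output via small-business formation → export volume → consumer confidence → retail vacancy rate → manufacturing output; to unemployment rate via small-business formation → crime rate → fuel price → minimum wage level → unemployment rate).
Every other variable lacks a causal path to at least one of manufacturing output and unemployment rate.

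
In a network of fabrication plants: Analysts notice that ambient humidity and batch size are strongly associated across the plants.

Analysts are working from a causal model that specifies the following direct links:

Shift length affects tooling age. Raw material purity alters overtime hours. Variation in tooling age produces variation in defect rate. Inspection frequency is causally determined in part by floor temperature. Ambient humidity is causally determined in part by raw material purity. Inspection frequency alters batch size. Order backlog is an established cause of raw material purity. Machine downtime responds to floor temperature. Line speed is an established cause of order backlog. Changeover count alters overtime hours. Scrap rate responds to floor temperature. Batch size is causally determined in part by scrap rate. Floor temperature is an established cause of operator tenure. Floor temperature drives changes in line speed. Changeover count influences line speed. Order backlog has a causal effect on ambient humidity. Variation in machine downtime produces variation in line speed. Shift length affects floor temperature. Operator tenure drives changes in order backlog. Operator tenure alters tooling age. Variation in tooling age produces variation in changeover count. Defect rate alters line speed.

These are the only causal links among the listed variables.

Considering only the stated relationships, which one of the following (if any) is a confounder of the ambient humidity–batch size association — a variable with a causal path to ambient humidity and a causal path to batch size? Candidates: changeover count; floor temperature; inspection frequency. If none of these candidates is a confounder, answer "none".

floor temperature

Floor temperature causes ambient humidity (floor temperature → line speed → order backlog → ambient humidity) and also causes batch size (floor temperature → scrap rate → batch size); it is a common cause of both.
Each of the other candidates lacks a causal path to at least one of ambient humidity and batch size, so they do not confound the relationship.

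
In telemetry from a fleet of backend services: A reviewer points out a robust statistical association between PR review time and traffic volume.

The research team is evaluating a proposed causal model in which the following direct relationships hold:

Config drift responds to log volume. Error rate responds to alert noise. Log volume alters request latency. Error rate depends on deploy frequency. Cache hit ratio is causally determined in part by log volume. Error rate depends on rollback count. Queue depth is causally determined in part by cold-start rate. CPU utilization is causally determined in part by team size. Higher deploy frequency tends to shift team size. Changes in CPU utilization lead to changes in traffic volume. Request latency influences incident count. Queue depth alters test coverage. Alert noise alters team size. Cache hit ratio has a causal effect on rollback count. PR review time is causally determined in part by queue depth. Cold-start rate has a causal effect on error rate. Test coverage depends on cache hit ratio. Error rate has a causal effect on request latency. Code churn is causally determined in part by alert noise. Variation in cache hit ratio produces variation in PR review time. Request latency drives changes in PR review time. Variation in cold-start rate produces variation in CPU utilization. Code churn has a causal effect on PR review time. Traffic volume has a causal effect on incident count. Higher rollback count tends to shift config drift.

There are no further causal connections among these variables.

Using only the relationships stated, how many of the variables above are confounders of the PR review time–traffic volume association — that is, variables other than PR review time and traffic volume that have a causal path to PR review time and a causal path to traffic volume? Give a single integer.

The common causes are: alert noise (to PR review time via alert noise → code churn → PR review time; to traffic volume via alert noise → team size → CPU utilization → traffic volume); cold-start rate (to PR review time via cold-start rate → queue depth → PR review time; to traffic volume via cold-start rate → CPU utilization → traffic volume); deploy frequency (to PR review time via deploy frequency → error rate → request latency → PR review time; to traffic volume via deploy frequency → team size → CPU utilization → traffic volume).
Every other variable lacks a causal path to at least one of PR review time and traffic volume.

3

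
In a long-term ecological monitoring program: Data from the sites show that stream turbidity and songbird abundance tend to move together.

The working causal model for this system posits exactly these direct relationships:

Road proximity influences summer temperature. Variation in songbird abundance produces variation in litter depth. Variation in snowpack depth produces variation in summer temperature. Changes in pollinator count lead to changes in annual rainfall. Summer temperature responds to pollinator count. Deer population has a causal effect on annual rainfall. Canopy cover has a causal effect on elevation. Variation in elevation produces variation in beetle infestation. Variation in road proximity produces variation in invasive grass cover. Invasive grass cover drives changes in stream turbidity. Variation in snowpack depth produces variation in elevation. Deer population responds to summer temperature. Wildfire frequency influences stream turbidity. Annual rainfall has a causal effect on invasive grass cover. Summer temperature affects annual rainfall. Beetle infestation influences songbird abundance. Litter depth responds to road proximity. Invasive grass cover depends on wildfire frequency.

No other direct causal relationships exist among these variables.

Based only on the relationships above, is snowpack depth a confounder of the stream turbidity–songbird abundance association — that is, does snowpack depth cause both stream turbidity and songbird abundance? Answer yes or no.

Snowpack depth has a causal path to stream turbidity (snowpack depth → summer temperature → annual rainfall → invasive grass cover → stream turbidity) and to songbird abundance (snowpack depth → elevation → beetle infestation → songbird abundance), so it is a common cause of both — a confounder.

yes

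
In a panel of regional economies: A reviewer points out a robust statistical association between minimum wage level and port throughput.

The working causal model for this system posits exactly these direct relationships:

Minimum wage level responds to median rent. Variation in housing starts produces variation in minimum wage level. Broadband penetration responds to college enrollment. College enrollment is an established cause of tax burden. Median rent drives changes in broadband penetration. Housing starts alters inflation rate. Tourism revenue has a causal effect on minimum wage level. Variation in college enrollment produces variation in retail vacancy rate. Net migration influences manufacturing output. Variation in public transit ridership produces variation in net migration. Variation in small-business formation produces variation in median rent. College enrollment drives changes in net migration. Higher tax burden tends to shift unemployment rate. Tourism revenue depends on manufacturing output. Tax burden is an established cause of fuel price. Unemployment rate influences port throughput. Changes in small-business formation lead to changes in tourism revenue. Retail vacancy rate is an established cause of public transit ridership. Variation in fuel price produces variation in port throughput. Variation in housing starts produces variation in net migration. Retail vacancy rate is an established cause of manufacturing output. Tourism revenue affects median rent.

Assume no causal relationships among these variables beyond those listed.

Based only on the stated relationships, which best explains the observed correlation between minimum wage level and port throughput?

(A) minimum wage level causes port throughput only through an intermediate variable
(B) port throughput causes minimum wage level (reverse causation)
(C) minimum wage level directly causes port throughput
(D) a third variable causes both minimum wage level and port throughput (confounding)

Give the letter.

D

College enrollment causes minimum wage level (college enrollment → retail vacancy rate → manufacturing output → tourism revenue → minimum wage level) and port throughput (college enrollment → tax burden → fuel price → port throughput) — a common cause creating the correlation.
There is no stated path from minimum wage level to port throughput or from port throughput to minimum wage level, so neither direct nor reverse causation applies.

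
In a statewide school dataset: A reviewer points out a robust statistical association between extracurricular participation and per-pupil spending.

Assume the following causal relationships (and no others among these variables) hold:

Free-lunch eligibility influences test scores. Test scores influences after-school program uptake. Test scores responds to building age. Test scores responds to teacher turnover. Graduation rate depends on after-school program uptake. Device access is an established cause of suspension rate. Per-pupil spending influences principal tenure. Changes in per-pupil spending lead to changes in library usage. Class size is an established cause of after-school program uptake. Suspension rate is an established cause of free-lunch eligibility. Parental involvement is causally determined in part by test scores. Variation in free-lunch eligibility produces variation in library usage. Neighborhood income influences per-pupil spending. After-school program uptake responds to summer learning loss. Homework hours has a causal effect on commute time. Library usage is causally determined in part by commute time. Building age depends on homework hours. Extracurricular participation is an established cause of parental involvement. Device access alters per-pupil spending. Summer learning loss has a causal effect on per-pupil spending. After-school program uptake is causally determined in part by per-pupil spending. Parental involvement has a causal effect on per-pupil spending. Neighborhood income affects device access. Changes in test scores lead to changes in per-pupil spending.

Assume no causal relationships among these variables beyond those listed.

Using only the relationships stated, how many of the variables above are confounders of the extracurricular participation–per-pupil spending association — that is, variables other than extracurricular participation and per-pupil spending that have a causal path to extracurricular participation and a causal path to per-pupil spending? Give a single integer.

No listed variable has a causal path to both extracurricular participation and per-pupil spending, so there are no common causes.

0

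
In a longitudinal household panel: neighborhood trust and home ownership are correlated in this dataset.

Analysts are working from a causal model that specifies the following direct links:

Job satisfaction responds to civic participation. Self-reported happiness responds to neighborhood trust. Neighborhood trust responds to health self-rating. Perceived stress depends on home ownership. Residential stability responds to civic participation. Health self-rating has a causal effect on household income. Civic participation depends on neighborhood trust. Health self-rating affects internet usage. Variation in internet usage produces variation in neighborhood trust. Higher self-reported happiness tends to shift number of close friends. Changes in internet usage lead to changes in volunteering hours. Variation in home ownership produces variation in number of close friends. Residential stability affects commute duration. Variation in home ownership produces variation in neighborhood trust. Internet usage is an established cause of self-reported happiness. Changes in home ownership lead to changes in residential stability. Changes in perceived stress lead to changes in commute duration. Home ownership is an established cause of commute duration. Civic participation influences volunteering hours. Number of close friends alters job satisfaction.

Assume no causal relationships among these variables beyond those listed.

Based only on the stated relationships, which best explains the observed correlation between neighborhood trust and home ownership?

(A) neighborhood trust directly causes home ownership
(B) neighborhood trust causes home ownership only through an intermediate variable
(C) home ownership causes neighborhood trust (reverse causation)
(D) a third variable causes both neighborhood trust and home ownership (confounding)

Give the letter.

The stated link runs home ownership → neighborhood trust; neighborhood trust has no causal path to home ownership. No variable causes both, so confounding is ruled out. The correlation reflects reverse causation.

C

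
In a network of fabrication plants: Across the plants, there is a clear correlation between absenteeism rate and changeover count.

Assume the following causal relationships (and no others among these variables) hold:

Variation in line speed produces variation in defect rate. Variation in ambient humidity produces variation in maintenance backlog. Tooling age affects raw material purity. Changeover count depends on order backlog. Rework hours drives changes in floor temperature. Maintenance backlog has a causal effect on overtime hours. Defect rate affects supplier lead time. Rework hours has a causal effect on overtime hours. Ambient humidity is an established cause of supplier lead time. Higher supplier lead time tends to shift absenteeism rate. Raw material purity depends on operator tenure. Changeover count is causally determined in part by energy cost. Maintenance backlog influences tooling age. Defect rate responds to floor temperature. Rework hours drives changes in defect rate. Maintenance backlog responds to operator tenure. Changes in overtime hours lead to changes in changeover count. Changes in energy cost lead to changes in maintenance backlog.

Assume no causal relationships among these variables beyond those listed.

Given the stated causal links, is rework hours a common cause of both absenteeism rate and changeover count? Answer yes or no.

Rework hours has a causal path to absenteeism rate (rework hours → defect rate → supplier lead time → absenteeism rate) and to changeover count (rework hours → overtime hours → changeover count), so it is a common cause of both — a confounder.

yes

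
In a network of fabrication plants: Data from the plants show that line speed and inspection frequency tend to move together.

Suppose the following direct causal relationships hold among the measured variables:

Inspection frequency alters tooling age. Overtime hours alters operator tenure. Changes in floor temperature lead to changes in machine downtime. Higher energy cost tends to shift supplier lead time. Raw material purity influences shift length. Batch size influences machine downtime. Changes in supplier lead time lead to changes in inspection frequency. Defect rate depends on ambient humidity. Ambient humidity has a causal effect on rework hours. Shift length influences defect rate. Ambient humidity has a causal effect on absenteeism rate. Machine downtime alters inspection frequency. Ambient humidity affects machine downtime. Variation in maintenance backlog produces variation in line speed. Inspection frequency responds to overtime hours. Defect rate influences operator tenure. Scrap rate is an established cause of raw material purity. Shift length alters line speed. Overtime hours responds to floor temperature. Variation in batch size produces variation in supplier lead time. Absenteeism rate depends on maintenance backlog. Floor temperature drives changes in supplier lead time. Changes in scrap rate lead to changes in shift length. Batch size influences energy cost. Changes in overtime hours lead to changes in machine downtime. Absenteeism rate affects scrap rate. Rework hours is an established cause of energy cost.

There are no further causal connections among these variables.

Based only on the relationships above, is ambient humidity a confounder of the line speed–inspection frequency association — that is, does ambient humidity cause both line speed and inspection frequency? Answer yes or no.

yes

Ambient humidity has a causal path to line speed (ambient humidity → absenteeism rate → scrap rate → shift length → line speed) and to inspection frequency (ambient humidity → machine downtime → inspection frequency), so it is a common cause of both — a confounder.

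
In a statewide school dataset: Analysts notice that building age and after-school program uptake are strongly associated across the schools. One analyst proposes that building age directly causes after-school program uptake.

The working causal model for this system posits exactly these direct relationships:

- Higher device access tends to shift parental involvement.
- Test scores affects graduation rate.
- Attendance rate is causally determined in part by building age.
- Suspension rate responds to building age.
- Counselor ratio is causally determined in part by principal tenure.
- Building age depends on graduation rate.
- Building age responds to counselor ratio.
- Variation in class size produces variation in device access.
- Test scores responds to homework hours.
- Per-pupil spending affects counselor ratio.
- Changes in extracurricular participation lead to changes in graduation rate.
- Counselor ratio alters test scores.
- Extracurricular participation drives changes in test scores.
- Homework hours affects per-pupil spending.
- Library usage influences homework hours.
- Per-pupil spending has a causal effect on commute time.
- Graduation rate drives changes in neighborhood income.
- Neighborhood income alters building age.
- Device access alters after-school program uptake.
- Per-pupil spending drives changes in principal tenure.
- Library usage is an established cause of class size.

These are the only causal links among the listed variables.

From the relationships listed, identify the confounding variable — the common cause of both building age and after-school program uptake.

library usage

Library usage has a causal path to building age (library usage → homework hours → test scores → graduation rate → building age) and a separate causal path to after-school program uptake (library usage → class size → device access → after-school program uptake), so it is a common cause of both.
No stated relationship gives building age a causal route to after-school program uptake, so the correlation is explained by the shared upstream cause rather than a direct effect.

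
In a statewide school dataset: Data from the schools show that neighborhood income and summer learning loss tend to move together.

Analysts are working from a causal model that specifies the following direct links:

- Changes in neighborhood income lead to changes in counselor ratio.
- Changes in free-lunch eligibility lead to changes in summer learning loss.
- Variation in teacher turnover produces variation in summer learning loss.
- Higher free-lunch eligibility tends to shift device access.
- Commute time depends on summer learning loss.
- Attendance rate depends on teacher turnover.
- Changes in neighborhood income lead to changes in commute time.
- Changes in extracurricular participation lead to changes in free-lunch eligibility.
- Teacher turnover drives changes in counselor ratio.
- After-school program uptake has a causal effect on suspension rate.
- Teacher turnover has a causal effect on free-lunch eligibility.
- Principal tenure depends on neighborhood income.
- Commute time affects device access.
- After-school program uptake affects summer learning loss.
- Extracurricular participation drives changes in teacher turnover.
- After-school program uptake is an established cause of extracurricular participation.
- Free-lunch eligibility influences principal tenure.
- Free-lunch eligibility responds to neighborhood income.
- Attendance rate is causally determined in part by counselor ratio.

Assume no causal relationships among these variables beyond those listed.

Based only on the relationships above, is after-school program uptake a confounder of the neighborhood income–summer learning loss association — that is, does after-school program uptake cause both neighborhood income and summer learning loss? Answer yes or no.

no

After-school program uptake has no stated causal path to neighborhood income. A confounder must cause both variables, so after-school program uptake does not qualify.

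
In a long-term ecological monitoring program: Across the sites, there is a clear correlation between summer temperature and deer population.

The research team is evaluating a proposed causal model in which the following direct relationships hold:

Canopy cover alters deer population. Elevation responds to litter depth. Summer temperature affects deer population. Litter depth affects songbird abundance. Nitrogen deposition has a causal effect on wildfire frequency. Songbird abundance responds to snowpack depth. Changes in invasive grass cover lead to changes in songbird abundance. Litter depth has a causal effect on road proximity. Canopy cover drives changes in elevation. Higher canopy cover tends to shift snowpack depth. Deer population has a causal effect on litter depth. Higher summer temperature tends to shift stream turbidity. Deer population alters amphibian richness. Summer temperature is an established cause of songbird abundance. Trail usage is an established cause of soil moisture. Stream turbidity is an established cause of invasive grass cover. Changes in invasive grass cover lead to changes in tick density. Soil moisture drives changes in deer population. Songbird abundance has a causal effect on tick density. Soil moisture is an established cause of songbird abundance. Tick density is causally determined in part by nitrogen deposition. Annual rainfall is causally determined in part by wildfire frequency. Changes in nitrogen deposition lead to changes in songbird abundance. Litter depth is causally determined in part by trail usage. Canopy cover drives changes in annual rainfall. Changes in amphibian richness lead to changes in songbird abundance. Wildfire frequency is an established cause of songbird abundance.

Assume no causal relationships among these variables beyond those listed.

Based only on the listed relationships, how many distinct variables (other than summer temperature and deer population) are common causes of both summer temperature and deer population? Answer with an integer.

No listed variable has a causal path to both summer temperature and deer population, so there are no common causes.

0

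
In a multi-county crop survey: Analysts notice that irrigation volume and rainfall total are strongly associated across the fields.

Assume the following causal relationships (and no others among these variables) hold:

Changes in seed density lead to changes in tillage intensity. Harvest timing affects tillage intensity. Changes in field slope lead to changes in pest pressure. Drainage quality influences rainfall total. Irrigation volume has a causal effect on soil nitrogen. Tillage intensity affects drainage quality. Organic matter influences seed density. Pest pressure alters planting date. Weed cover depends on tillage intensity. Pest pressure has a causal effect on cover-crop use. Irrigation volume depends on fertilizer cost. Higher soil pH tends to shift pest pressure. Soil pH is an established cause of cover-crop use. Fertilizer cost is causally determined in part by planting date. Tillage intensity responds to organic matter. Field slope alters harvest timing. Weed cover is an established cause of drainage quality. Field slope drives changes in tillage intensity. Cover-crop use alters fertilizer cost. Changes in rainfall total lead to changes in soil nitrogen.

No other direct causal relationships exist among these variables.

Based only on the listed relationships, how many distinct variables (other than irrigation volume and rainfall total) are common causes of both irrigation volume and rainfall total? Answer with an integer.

The common causes are: field slope (to irrigation volume via field slope → pest pressure → cover-crop use → fertilizer cost → irrigation volume; to rainfall total via field slope → tillage intensity → drainage quality → rainfall total).
Every other variable lacks a causal path to at least one of irrigation volume and rainfall total.

1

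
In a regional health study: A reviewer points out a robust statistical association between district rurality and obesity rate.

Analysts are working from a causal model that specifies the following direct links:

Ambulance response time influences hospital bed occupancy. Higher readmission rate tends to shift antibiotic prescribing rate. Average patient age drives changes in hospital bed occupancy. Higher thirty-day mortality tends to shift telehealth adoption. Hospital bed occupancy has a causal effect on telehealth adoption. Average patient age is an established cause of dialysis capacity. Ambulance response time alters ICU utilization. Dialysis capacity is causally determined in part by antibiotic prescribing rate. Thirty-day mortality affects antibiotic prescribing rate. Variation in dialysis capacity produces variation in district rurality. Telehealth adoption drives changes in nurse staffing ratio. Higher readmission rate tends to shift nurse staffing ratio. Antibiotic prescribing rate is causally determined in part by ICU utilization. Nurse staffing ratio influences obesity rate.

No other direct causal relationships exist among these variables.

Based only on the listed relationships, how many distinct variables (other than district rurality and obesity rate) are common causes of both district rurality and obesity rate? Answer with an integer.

The common causes are: ambulance response time (to district rurality via ambulance response time → ICU utilization → antibiotic prescribing rate → dialysis capacity → district rurality; to obesity rate via ambulance response time → hospital bed occupancy → telehealth adoption → nurse staffing ratio → obesity rate); average patient age (to district rurality via average patient age → dialysis capacity → district rurality; to obesity rate via average patient age → hospital bed occupancy → telehealth adoption → nurse staffing ratio → obesity rate); readmission rate (to district rurality via readmission rate → antibiotic prescribing rate → dialysis capacity → district rurality; to obesity rate via readmission rate → nurse staffing ratio → obesity rate); thirty-day mortality (to district rurality via thirty-day mortality → antibiotic prescribing rate → dialysis capacity → district rurality; to obesity rate via thirty-day mortality → telehealth adoption → nurse staffing ratio → obesity rate).
Every other variable lacks a causal path to at least one of district rurality and obesity rate.

4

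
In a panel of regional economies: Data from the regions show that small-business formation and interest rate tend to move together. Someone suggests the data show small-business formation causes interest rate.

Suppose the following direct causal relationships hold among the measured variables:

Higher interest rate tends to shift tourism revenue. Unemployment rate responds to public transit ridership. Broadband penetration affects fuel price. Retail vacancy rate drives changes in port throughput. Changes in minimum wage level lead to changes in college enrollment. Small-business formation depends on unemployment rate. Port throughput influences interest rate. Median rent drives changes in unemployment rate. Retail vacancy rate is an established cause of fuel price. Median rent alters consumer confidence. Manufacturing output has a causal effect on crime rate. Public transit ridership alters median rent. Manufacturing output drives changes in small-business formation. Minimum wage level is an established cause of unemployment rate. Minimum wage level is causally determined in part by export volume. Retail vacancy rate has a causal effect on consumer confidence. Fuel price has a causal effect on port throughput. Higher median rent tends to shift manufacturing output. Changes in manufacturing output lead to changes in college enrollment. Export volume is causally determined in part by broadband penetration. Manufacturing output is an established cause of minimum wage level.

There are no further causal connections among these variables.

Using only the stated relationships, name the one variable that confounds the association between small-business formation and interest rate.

Broadband penetration has a causal path to small-business formation (broadband penetration → export volume → minimum wage level → unemployment rate → small-business formation) and a separate causal path to interest rate (broadband penetration → fuel price → port throughput → interest rate), so it is a common cause of both.
No stated relationship gives small-business formation a causal route to interest rate, so the correlation is explained by the shared upstream cause rather than a direct effect.

broadband penetration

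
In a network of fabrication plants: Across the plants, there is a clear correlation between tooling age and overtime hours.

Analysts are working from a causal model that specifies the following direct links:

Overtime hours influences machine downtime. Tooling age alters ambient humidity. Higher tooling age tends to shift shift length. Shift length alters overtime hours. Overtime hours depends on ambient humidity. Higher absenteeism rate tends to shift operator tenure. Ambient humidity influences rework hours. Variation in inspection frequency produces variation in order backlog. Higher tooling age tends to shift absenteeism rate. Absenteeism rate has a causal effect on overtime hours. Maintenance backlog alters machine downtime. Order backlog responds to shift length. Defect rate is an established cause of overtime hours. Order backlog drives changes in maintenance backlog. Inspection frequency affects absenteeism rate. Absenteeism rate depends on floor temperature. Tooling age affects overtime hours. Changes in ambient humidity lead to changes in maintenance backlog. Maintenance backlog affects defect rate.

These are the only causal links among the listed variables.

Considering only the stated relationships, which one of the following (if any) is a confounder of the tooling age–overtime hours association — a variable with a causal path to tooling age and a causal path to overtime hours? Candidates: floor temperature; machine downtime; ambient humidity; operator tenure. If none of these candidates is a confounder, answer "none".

None of the listed candidates has causal paths to both tooling age and overtime hours in the stated relationships, so none is a common cause.

none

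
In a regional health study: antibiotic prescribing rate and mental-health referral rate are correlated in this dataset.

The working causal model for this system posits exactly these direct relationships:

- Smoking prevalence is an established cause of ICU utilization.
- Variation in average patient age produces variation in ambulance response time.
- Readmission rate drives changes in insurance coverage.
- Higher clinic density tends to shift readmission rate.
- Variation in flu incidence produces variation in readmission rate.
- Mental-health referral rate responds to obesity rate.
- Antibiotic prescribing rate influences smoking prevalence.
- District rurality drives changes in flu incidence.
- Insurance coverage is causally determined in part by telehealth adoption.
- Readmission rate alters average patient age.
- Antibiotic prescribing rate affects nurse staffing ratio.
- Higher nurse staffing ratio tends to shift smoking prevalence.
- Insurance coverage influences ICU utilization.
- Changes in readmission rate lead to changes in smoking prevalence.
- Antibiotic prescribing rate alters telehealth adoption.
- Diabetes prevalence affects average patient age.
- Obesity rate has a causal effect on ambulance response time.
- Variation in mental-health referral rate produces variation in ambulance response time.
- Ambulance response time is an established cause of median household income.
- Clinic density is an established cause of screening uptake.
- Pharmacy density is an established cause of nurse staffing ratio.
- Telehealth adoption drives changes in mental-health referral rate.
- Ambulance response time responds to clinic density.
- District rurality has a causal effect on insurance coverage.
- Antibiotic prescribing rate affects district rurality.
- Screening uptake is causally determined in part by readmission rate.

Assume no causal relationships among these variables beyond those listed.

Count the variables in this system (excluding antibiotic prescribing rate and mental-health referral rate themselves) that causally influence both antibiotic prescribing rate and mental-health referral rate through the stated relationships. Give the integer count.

0

No listed variable has a causal path to both antibiotic prescribing rate and mental-health referral rate, so there are no common causes.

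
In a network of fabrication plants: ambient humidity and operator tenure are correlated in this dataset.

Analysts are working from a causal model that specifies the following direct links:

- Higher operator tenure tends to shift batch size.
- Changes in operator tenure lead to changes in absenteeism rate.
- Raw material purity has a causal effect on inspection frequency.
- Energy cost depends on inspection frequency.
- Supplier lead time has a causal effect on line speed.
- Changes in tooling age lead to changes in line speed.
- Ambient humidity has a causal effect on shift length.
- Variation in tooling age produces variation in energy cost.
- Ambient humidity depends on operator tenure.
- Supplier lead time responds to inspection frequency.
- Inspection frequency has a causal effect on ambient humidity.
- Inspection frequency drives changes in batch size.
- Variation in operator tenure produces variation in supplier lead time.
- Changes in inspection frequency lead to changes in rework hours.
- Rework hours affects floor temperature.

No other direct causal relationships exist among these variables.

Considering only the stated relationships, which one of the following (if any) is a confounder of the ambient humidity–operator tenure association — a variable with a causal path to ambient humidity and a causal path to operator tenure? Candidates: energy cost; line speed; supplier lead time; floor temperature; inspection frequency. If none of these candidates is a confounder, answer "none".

None of the listed candidates has causal paths to both ambient humidity and operator tenure in the stated relationships, so none is a common cause.

none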